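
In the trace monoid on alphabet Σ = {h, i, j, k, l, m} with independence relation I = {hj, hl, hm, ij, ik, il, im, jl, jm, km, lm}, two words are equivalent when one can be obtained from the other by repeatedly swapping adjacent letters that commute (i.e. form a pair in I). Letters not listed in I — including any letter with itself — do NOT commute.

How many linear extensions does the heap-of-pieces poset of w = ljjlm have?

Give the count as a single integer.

30

#0=l has no predecessor
#1=j has no predecessor
#2=j depends on [1:j]
#3=l depends on [0:l]
#4=m has no predecessor
sources: [0:l, 1:j, 4:m]
N(rest) = Σ N(rest − s) over sources s of rest; N(one piece) = 1:
  size 1 → [2]=1  [3]=1  [4]=1
  size 2 → [0,3]=1  [1,2]=1  [2,3]=2  [2,4]=2  [3,4]=2
  size 3 → [0,2,3]=3  [0,3,4]=3  [1,2,3]=3  [1,2,4]=3  [2,3,4]=6
  first=0(l) contributes 12
  first=1(j) contributes 12
  first=4(m) contributes 6
|[w]| = 30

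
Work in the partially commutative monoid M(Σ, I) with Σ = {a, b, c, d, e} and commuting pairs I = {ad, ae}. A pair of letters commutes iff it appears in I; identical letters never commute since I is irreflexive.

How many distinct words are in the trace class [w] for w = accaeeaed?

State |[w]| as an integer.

drop 0:a onto floor
drop 1:c onto {0:a}
drop 2:c onto {1:c}
drop 3:a onto {2:c}
drop 4:e onto {2:c}
drop 5:e onto {4:e}
drop 6:a onto {3:a}
drop 7:e onto {5:e}
drop 8:d onto {7:e}
ground layer = {0:a}
drop-orders for the pieces not yet dropped (sum over which currently-grounded one goes next):
  1 to go: {6} 1  {8} 1
  2 to go: {3,6} 1  {6,8} 2  {7,8} 1
  3 to go: {3,6,8} 3  {5,7,8} 1  {6,7,8} 3
  4 to go: {3,6,7,8} 6  {4,5,7,8} 1  {5,6,7,8} 4
  5 to go: {3,5,6,7,8} 10  {4,5,6,7,8} 5
  6 to go: {3,4,5,6,7,8} 15
  7 to go: {2,3,4,5,6,7,8} 15
  if 0:a drops first: 15 orders

15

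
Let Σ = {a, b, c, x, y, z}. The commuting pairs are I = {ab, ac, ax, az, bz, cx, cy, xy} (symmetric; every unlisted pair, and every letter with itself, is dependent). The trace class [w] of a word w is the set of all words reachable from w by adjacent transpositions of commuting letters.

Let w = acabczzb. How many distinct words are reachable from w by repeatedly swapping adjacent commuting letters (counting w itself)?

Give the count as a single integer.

drop 0:a onto floor
drop 1:c onto floor
drop 2:a onto {0:a}
drop 3:b onto {1:c}
drop 4:c onto {3:b}
drop 5:z onto {4:c}
drop 6:z onto {5:z}
drop 7:b onto {4:c}
ground layer = {0:a, 1:c}
drop-orders for the pieces not yet dropped (sum over which currently-grounded one goes next):
  1 to go: {2} 1  {6} 1  {7} 1
  2 to go: {0,2} 1  {2,6} 2  {2,7} 2  {5,6} 1  {6,7} 2
  3 to go: {0,2,6} 3  {0,2,7} 3  {2,5,6} 3  {2,6,7} 6  {5,6,7} 3
  4 to go: {0,2,5,6} 6  {0,2,6,7} 12  {2,5,6,7} 12  {4,5,6,7} 3
  5 to go: {0,2,5,6,7} 30  {2,4,5,6,7} 15  {3,4,5,6,7} 3
  6 to go: {0,2,4,5,6,7} 45  {1,3,4,5,6,7} 3  {2,3,4,5,6,7} 18
  if 0:a drops first: 21 orders
  if 1:c drops first: 63 orders
heap linearizations: 84

84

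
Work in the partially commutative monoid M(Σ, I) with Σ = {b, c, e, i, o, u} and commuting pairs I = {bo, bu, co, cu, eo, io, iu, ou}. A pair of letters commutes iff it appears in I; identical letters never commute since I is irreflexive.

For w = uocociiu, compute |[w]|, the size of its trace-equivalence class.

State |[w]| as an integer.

drop 0:u onto floor
drop 1:o onto floor
drop 2:c onto floor
drop 3:o onto {1:o}
drop 4:c onto {2:c}
drop 5:i onto {4:c}
drop 6:i onto {5:i}
drop 7:u onto {0:u}
ground layer = {0:u, 1:o, 2:c}
drop-orders for the pieces not yet dropped (sum over which currently-grounded one goes next):
  1 to go: {3} 1  {6} 1  {7} 1
  2 to go: {0,7} 1  {1,3} 1  {3,6} 2  {3,7} 2  {5,6} 1  {6,7} 2
  3 to go: {0,3,7} 3  {0,6,7} 3  {1,3,6} 3  {1,3,7} 3  {3,5,6} 3  {3,6,7} 6  {4,5,6} 1  {5,6,7} 3
  4 to go: {0,1,3,7} 6  {0,3,6,7} 12  {0,5,6,7} 6  {1,3,5,6} 6  {1,3,6,7} 12  {2,4,5,6} 1  {3,4,5,6} 4  {3,5,6,7} 12  {4,5,6,7} 4
  5 to go: {0,1,3,6,7} 30  {0,3,5,6,7} 30  {0,4,5,6,7} 10  {1,3,4,5,6} 10  {1,3,5,6,7} 30  {2,3,4,5,6} 5  {2,4,5,6,7} 5  {3,4,5,6,7} 20
  6 to go: {0,1,3,5,6,7} 90  {0,2,4,5,6,7} 15  {0,3,4,5,6,7} 60  {1,2,3,4,5,6} 15  {1,3,4,5,6,7} 60  {2,3,4,5,6,7} 30
  if 0:u drops first: 105 orders
  if 1:o drops first: 105 orders
  if 2:c drops first: 210 orders
heap linearizations: 420

420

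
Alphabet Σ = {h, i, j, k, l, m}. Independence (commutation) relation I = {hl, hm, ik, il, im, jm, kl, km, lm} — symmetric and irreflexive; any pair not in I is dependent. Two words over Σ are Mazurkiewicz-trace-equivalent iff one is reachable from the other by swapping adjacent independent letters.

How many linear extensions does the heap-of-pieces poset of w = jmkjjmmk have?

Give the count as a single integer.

56

drop 0:j onto floor
drop 1:m onto floor
drop 2:k onto {0:j}
drop 3:j onto {2:k}
drop 4:j onto {3:j}
drop 5:m onto {1:m}
drop 6:m onto {5:m}
drop 7:k onto {4:j}
ground layer = {0:j, 1:m}
drop-orders for the pieces not yet dropped (sum over which currently-grounded one goes next):
  1 to go: {6} 1  {7} 1
  2 to go: {4,7} 1  {5,6} 1  {6,7} 2
  3 to go: {1,5,6} 1  {3,4,7} 1  {4,6,7} 3  {5,6,7} 3
  4 to go: {1,5,6,7} 4  {2,3,4,7} 1  {3,4,6,7} 4  {4,5,6,7} 6
  5 to go: {0,2,3,4,7} 1  {1,4,5,6,7} 10  {2,3,4,6,7} 5  {3,4,5,6,7} 10
  6 to go: {0,2,3,4,6,7} 6  {1,3,4,5,6,7} 20  {2,3,4,5,6,7} 15
  if 0:j drops first: 35 orders
  if 1:m drops first: 21 orders
heap linearizations: 56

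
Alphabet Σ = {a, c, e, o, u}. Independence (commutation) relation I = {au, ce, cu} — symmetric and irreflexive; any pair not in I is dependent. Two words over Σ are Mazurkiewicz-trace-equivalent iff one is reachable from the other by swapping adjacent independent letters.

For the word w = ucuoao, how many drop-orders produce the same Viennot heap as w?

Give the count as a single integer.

3

drop 0:u onto floor
drop 1:c onto floor
drop 2:u onto {0:u}
drop 3:o onto {1:c, 2:u}
drop 4:a onto {3:o}
drop 5:o onto {4:a}
ground layer = {0:u, 1:c}
drop-orders for the pieces not yet dropped (sum over which currently-grounded one goes next):
  1 to go: {5} 1
  2 to go: {4,5} 1
  3 to go: {3,4,5} 1
  4 to go: {1,3,4,5} 1  {2,3,4,5} 1
  if 0:u drops first: 2 orders
  if 1:c drops first: 1 orders
heap linearizations: 3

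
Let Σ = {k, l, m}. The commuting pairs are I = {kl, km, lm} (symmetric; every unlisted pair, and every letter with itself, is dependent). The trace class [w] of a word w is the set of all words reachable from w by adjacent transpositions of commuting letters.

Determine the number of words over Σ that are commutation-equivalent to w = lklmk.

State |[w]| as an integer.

#0=l has no predecessor
#1=k has no predecessor
#2=l depends on [0:l]
#3=m has no predecessor
#4=k depends on [1:k]
sources: [0:l, 1:k, 3:m]
N(rest) = Σ N(rest − s) over sources s of rest; N(one piece) = 1:
  size 1 → [2]=1  [3]=1  [4]=1
  size 2 → [0,2]=1  [1,4]=1  [2,3]=2  [2,4]=2  [3,4]=2
  size 3 → [0,2,3]=3  [0,2,4]=3  [1,2,4]=3  [1,3,4]=3  [2,3,4]=6
  first=0(l) contributes 12
  first=1(k) contributes 12
  first=3(m) contributes 6
|[w]| = 30

30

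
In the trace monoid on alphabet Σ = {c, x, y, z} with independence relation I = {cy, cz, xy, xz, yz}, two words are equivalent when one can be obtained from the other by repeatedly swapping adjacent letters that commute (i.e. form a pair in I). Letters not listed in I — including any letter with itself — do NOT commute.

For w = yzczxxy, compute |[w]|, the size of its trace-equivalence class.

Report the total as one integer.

210

drop 0:y onto floor
drop 1:z onto floor
drop 2:c onto floor
drop 3:z onto {1:z}
drop 4:x onto {2:c}
drop 5:x onto {4:x}
drop 6:y onto {0:y}
ground layer = {0:y, 1:z, 2:c}
drop-orders for the pieces not yet dropped (sum over which currently-grounded one goes next):
  1 to go: {3} 1  {5} 1  {6} 1
  2 to go: {0,6} 1  {1,3} 1  {3,5} 2  {3,6} 2  {4,5} 1  {5,6} 2
  3 to go: {0,3,6} 3  {0,5,6} 3  {1,3,5} 3  {1,3,6} 3  {2,4,5} 1  {3,4,5} 3  {3,5,6} 6  {4,5,6} 3
  4 to go: {0,1,3,6} 6  {0,3,5,6} 12  {0,4,5,6} 6  {1,3,4,5} 6  {1,3,5,6} 12  {2,3,4,5} 4  {2,4,5,6} 4  {3,4,5,6} 12
  5 to go: {0,1,3,5,6} 30  {0,2,4,5,6} 10  {0,3,4,5,6} 30  {1,2,3,4,5} 10  {1,3,4,5,6} 30  {2,3,4,5,6} 20
  if 0:y drops first: 60 orders
  if 1:z drops first: 60 orders
  if 2:c drops first: 90 orders
heap linearizations: 210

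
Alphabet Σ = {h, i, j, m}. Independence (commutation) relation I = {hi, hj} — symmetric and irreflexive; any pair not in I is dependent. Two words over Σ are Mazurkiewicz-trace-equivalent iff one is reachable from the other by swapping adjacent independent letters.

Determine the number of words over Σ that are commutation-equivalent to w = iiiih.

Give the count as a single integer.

5

0(i) covers ∅
1(i) covers 0:i
2(i) covers 1:i
3(i) covers 2:i
4(h) covers ∅
floor of heap: 0:i, 4:h
completions by unplaced set U, small U first (add the entries for U minus each lowest piece of U):
  |U|=1: {3}:1  {4}:1
  |U|=2: {2,3}:1  {3,4}:2
  |U|=3: {1,2,3}:1  {2,3,4}:3
  start at 0(i): 4
  start at 4(h): 1
sum over floor = 5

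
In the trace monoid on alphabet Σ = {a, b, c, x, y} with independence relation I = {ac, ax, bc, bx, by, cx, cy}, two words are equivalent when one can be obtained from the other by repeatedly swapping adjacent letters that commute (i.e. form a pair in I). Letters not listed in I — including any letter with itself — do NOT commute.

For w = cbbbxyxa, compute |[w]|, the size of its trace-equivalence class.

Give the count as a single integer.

240

drop 0:c onto floor
drop 1:b onto floor
drop 2:b onto {1:b}
drop 3:b onto {2:b}
drop 4:x onto floor
drop 5:y onto {4:x}
drop 6:x onto {5:y}
drop 7:a onto {3:b, 5:y}
ground layer = {0:c, 1:b, 4:x}
drop-orders for the pieces not yet dropped (sum over which currently-grounded one goes next):
  1 to go: {0} 1  {6} 1  {7} 1
  2 to go: {0,6} 2  {0,7} 2  {3,7} 1  {6,7} 2
  3 to go: {0,3,7} 3  {0,6,7} 6  {2,3,7} 1  {3,6,7} 3  {5,6,7} 2
  4 to go: {0,2,3,7} 4  {0,3,6,7} 12  {0,5,6,7} 8  {1,2,3,7} 1  {2,3,6,7} 4  {3,5,6,7} 5  {4,5,6,7} 2
  5 to go: {0,1,2,3,7} 5  {0,2,3,6,7} 20  {0,3,5,6,7} 25  {0,4,5,6,7} 10  {1,2,3,6,7} 5  {2,3,5,6,7} 9  {3,4,5,6,7} 7
  6 to go: {0,1,2,3,6,7} 30  {0,2,3,5,6,7} 54  {0,3,4,5,6,7} 42  {1,2,3,5,6,7} 14  {2,3,4,5,6,7} 16
  if 0:c drops first: 30 orders
  if 1:b drops first: 112 orders
  if 4:x drops first: 98 orders
heap linearizations: 240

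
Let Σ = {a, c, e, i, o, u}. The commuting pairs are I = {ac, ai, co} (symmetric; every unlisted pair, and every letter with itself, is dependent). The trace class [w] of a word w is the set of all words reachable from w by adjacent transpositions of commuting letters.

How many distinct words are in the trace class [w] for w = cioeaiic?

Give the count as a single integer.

drop 0:c onto floor
drop 1:i onto {0:c}
drop 2:o onto {1:i}
drop 3:e onto {2:o}
drop 4:a onto {3:e}
drop 5:i onto {3:e}
drop 6:i onto {5:i}
drop 7:c onto {6:i}
ground layer = {0:c}
drop-orders for the pieces not yet dropped (sum over which currently-grounded one goes next):
  1 to go: {4} 1  {7} 1
  2 to go: {4,7} 2  {6,7} 1
  3 to go: {4,6,7} 3  {5,6,7} 1
  4 to go: {4,5,6,7} 4
  5 to go: {3,4,5,6,7} 4
  6 to go: {2,3,4,5,6,7} 4
  if 0:c drops first: 4 orders

4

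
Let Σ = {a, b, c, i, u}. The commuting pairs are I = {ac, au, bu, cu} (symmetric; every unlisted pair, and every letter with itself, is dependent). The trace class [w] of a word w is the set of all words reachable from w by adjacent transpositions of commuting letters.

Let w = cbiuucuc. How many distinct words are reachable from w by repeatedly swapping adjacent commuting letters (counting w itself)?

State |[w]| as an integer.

drop 0:c onto floor
drop 1:b onto {0:c}
drop 2:i onto {1:b}
drop 3:u onto {2:i}
drop 4:u onto {3:u}
drop 5:c onto {2:i}
drop 6:u onto {4:u}
drop 7:c onto {5:c}
ground layer = {0:c}
drop-orders for the pieces not yet dropped (sum over which currently-grounded one goes next):
  1 to go: {6} 1  {7} 1
  2 to go: {4,6} 1  {5,7} 1  {6,7} 2
  3 to go: {3,4,6} 1  {4,6,7} 3  {5,6,7} 3
  4 to go: {3,4,6,7} 4  {4,5,6,7} 6
  5 to go: {3,4,5,6,7} 10
  6 to go: {2,3,4,5,6,7} 10
  if 0:c drops first: 10 orders

10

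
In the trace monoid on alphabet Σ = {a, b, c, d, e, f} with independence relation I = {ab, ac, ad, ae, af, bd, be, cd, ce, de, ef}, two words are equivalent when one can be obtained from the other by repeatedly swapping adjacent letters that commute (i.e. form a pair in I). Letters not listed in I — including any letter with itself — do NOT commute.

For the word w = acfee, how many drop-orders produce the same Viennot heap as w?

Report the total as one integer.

30

drop 0:a onto floor
drop 1:c onto floor
drop 2:f onto {1:c}
drop 3:e onto floor
drop 4:e onto {3:e}
ground layer = {0:a, 1:c, 3:e}
drop-orders for the pieces not yet dropped (sum over which currently-grounded one goes next):
  1 to go: {0} 1  {2} 1  {4} 1
  2 to go: {0,2} 2  {0,4} 2  {1,2} 1  {2,4} 2  {3,4} 1
  3 to go: {0,1,2} 3  {0,2,4} 6  {0,3,4} 3  {1,2,4} 3  {2,3,4} 3
  if 0:a drops first: 6 orders
  if 1:c drops first: 12 orders
  if 3:e drops first: 12 orders
heap linearizations: 30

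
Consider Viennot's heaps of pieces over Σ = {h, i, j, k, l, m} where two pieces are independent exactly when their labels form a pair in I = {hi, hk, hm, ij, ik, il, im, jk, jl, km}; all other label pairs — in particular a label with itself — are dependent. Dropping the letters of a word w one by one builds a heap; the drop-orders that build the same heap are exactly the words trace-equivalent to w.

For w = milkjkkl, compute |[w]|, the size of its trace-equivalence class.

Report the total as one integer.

#0=m has no predecessor
#1=i has no predecessor
#2=l depends on [0:m]
#3=k depends on [2:l]
#4=j depends on [0:m]
#5=k depends on [3:k]
#6=k depends on [5:k]
#7=l depends on [6:k]
sources: [0:m, 1:i]
N(rest) = Σ N(rest − s) over sources s of rest; N(one piece) = 1:
  size 1 → [1]=1  [4]=1  [7]=1
  size 2 → [1,4]=2  [1,7]=2  [4,7]=2  [6,7]=1
  size 3 → [1,4,7]=6  [1,6,7]=3  [4,6,7]=3  [5,6,7]=1
  size 4 → [1,4,6,7]=12  [1,5,6,7]=4  [3,5,6,7]=1  [4,5,6,7]=4
  size 5 → [1,3,5,6,7]=5  [1,4,5,6,7]=20  [2,3,5,6,7]=1  [3,4,5,6,7]=5
  size 6 → [1,2,3,5,6,7]=6  [1,3,4,5,6,7]=30  [2,3,4,5,6,7]=6
  first=0(m) contributes 42
  first=1(i) contributes 6
|[w]| = 48

48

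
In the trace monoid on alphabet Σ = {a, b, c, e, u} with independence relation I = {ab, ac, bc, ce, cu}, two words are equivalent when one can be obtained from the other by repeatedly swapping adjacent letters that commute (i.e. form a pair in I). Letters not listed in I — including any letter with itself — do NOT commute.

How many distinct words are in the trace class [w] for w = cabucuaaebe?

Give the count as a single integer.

#0=c has no predecessor
#1=a has no predecessor
#2=b has no predecessor
#3=u depends on [1:a, 2:b]
#4=c depends on [0:c]
#5=u depends on [3:u]
#6=a depends on [5:u]
#7=a depends on [6:a]
#8=e depends on [7:a]
#9=b depends on [8:e]
#10=e depends on [9:b]
sources: [0:c, 1:a, 2:b]
N(rest) = Σ N(rest − s) over sources s of rest; N(one piece) = 1:
  size 1 → [4]=1  [10]=1
  size 2 → [0,4]=1  [4,10]=2  [9,10]=1
  size 3 → [0,4,10]=3  [4,9,10]=3  [8,9,10]=1
  size 4 → [0,4,9,10]=6  [4,8,9,10]=4  [7,8,9,10]=1
  size 5 → [0,4,8,9,10]=10  [4,7,8,9,10]=5  [6,7,8,9,10]=1
  size 6 → [0,4,7,8,9,10]=15  [4,6,7,8,9,10]=6  [5,6,7,8,9,10]=1
  size 7 → [0,4,6,7,8,9,10]=21  [3,5,6,7,8,9,10]=1  [4,5,6,7,8,9,10]=7
  size 8 → [0,4,5,6,7,8,9,10]=28  [1,3,5,6,7,8,9,10]=1  [2,3,5,6,7,8,9,10]=1  [3,4,5,6,7,8,9,10]=8
  size 9 → [0,3,4,5,6,7,8,9,10]=36  [1,2,3,5,6,7,8,9,10]=2  [1,3,4,5,6,7,8,9,10]=9  [2,3,4,5,6,7,8,9,10]=9
  first=0(c) contributes 20
  first=1(a) contributes 45
  first=2(b) contributes 45
|[w]| = 110

110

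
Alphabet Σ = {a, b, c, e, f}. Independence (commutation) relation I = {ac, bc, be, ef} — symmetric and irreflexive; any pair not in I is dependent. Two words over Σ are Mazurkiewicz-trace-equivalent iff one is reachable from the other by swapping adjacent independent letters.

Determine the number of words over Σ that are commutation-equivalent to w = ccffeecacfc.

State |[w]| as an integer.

#0=c has no predecessor
#1=c depends on [0:c]
#2=f depends on [1:c]
#3=f depends on [2:f]
#4=e depends on [1:c]
#5=e depends on [4:e]
#6=c depends on [3:f, 5:e]
#7=a depends on [3:f, 5:e]
#8=c depends on [6:c]
#9=f depends on [7:a, 8:c]
#10=c depends on [9:f]
sources: [0:c]
N(rest) = Σ N(rest − s) over sources s of rest; N(one piece) = 1:
  size 1 → [10]=1
  size 2 → [9,10]=1
  size 3 → [7,9,10]=1  [8,9,10]=1
  size 4 → [6,8,9,10]=1  [7,8,9,10]=2
  size 5 → [6,7,8,9,10]=3
  size 6 → [3,6,7,8,9,10]=3  [5,6,7,8,9,10]=3
  size 7 → [2,3,6,7,8,9,10]=3  [3,5,6,7,8,9,10]=6  [4,5,6,7,8,9,10]=3
  size 8 → [2,3,5,6,7,8,9,10]=9  [3,4,5,6,7,8,9,10]=9
  size 9 → [2,3,4,5,6,7,8,9,10]=18
  first=0(c) contributes 18

18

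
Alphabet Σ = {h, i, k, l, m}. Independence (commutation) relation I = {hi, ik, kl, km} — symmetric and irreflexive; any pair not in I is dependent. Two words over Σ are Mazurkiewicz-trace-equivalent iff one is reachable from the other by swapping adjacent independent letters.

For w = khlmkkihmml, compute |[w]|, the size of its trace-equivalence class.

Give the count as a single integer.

drop 0:k onto floor
drop 1:h onto {0:k}
drop 2:l onto {1:h}
drop 3:m onto {2:l}
drop 4:k onto {1:h}
drop 5:k onto {4:k}
drop 6:i onto {3:m}
drop 7:h onto {3:m, 5:k}
drop 8:m onto {6:i, 7:h}
drop 9:m onto {8:m}
drop 10:l onto {9:m}
ground layer = {0:k}
drop-orders for the pieces not yet dropped (sum over which currently-grounded one goes next):
  1 to go: {10} 1
  2 to go: {9,10} 1
  3 to go: {8,9,10} 1
  4 to go: {6,8,9,10} 1  {7,8,9,10} 1
  5 to go: {5,7,8,9,10} 1  {6,7,8,9,10} 2
  6 to go: {3,6,7,8,9,10} 2  {4,5,7,8,9,10} 1  {5,6,7,8,9,10} 3
  7 to go: {2,3,6,7,8,9,10} 2  {3,5,6,7,8,9,10} 5  {4,5,6,7,8,9,10} 4
  8 to go: {2,3,5,6,7,8,9,10} 7  {3,4,5,6,7,8,9,10} 9
  9 to go: {2,3,4,5,6,7,8,9,10} 16
  if 0:k drops first: 16 orders

16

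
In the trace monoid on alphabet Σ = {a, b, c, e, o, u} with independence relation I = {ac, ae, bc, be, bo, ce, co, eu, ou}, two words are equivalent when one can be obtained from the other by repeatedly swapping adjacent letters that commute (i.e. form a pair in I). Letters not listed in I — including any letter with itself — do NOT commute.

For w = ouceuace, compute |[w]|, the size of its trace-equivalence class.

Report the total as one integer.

0(o) covers ∅
1(u) covers ∅
2(c) covers 1:u
3(e) covers 0:o
4(u) covers 2:c
5(a) covers 0:o, 4:u
6(c) covers 4:u
7(e) covers 3:e
floor of heap: 0:o, 1:u
completions by unplaced set U, small U first (add the entries for U minus each lowest piece of U):
  |U|=1: {5}:1  {6}:1  {7}:1
  |U|=2: {3,7}:1  {5,6}:2  {5,7}:2  {6,7}:2
  |U|=3: {3,5,7}:3  {3,6,7}:3  {4,5,6}:2  {5,6,7}:6
  |U|=4: {0,3,5,7}:3  {2,4,5,6}:2  {3,5,6,7}:12  {4,5,6,7}:8
  |U|=5: {0,3,5,6,7}:15  {1,2,4,5,6}:2  {2,4,5,6,7}:10  {3,4,5,6,7}:20
  |U|=6: {0,3,4,5,6,7}:35  {1,2,4,5,6,7}:12  {2,3,4,5,6,7}:30
  start at 0(o): 42
  start at 1(u): 65
sum over floor = 107

107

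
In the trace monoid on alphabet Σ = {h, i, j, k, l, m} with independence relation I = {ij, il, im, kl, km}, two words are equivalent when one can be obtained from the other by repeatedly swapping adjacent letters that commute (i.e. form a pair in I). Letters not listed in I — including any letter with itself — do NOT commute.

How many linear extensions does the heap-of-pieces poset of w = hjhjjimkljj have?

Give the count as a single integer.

0(h) covers ∅
1(j) covers 0:h
2(h) covers 1:j
3(j) covers 2:h
4(j) covers 3:j
5(i) covers 2:h
6(m) covers 4:j
7(k) covers 4:j, 5:i
8(l) covers 6:m
9(j) covers 7:k, 8:l
10(j) covers 9:j
floor of heap: 0:h
completions by unplaced set U, small U first (add the entries for U minus each lowest piece of U):
  |U|=1: {10}:1
  |U|=2: {9,10}:1
  |U|=3: {7,9,10}:1  {8,9,10}:1
  |U|=4: {5,7,9,10}:1  {6,8,9,10}:1  {7,8,9,10}:2
  |U|=5: {5,7,8,9,10}:3  {6,7,8,9,10}:3
  |U|=6: {4,6,7,8,9,10}:3  {5,6,7,8,9,10}:6
  |U|=7: {3,4,6,7,8,9,10}:3  {4,5,6,7,8,9,10}:9
  |U|=8: {3,4,5,6,7,8,9,10}:12
  |U|=9: {2,3,4,5,6,7,8,9,10}:12
  start at 0(h): 12

12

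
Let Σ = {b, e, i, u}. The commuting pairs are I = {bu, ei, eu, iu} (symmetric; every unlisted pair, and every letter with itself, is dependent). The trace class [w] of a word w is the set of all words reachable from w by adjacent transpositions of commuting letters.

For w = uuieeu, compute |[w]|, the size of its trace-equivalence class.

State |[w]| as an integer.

60

#0=u has no predecessor
#1=u depends on [0:u]
#2=i has no predecessor
#3=e has no predecessor
#4=e depends on [3:e]
#5=u depends on [1:u]
sources: [0:u, 2:i, 3:e]
N(rest) = Σ N(rest − s) over sources s of rest; N(one piece) = 1:
  size 1 → [2]=1  [4]=1  [5]=1
  size 2 → [1,5]=1  [2,4]=2  [2,5]=2  [3,4]=1  [4,5]=2
  size 3 → [0,1,5]=1  [1,2,5]=3  [1,4,5]=3  [2,3,4]=3  [2,4,5]=6  [3,4,5]=3
  size 4 → [0,1,2,5]=4  [0,1,4,5]=4  [1,2,4,5]=12  [1,3,4,5]=6  [2,3,4,5]=12
  first=0(u) contributes 30
  first=2(i) contributes 10
  first=3(e) contributes 20
|[w]| = 60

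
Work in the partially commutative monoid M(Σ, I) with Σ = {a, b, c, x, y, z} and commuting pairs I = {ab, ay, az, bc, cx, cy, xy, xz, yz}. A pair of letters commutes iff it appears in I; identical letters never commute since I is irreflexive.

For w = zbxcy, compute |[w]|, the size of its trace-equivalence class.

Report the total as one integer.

8

piece 0:z — minimal
piece 1:b rests on {0:z}
piece 2:x rests on {1:b}
piece 3:c rests on {0:z}
piece 4:y rests on {1:b}
minimal pieces: {0:z}
ways to finish when only these pieces remain (= sum over removing one remaining piece with nothing left below it):
  1 left: {2}→1  {3}→1  {4}→1
  2 left: {2,3}→2  {2,4}→2  {3,4}→2
  3 left: {1,2,4}→2  {2,3,4}→6
  placing 0:z first → 8 extensions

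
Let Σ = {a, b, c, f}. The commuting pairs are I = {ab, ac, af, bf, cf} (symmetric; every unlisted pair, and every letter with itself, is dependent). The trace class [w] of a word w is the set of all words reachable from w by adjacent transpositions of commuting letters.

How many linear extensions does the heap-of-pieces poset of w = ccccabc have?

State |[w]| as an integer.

7

drop 0:c onto floor
drop 1:c onto {0:c}
drop 2:c onto {1:c}
drop 3:c onto {2:c}
drop 4:a onto floor
drop 5:b onto {3:c}
drop 6:c onto {5:b}
ground layer = {0:c, 4:a}
drop-orders for the pieces not yet dropped (sum over which currently-grounded one goes next):
  1 to go: {4} 1  {6} 1
  2 to go: {4,6} 2  {5,6} 1
  3 to go: {3,5,6} 1  {4,5,6} 3
  4 to go: {2,3,5,6} 1  {3,4,5,6} 4
  5 to go: {1,2,3,5,6} 1  {2,3,4,5,6} 5
  if 0:c drops first: 6 orders
  if 4:a drops first: 1 orders
heap linearizations: 7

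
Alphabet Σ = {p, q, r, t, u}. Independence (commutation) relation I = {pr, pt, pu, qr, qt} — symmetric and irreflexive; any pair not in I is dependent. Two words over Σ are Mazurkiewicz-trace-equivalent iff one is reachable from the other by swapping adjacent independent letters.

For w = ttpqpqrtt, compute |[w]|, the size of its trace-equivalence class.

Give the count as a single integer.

0(t) covers ∅
1(t) covers 0:t
2(p) covers ∅
3(q) covers 2:p
4(p) covers 3:q
5(q) covers 4:p
6(r) covers 1:t
7(t) covers 6:r
8(t) covers 7:t
floor of heap: 0:t, 2:p
completions by unplaced set U, small U first (add the entries for U minus each lowest piece of U):
  |U|=1: {5}:1  {8}:1
  |U|=2: {4,5}:1  {5,8}:2  {7,8}:1
  |U|=3: {3,4,5}:1  {4,5,8}:3  {5,7,8}:3  {6,7,8}:1
  |U|=4: {1,6,7,8}:1  {2,3,4,5}:1  {3,4,5,8}:4  {4,5,7,8}:6  {5,6,7,8}:4
  |U|=5: {0,1,6,7,8}:1  {1,5,6,7,8}:5  {2,3,4,5,8}:5  {3,4,5,7,8}:10  {4,5,6,7,8}:10
  |U|=6: {0,1,5,6,7,8}:6  {1,4,5,6,7,8}:15  {2,3,4,5,7,8}:15  {3,4,5,6,7,8}:20
  |U|=7: {0,1,4,5,6,7,8}:21  {1,3,4,5,6,7,8}:35  {2,3,4,5,6,7,8}:35
  start at 0(t): 70
  start at 2(p): 56
sum over floor = 126

126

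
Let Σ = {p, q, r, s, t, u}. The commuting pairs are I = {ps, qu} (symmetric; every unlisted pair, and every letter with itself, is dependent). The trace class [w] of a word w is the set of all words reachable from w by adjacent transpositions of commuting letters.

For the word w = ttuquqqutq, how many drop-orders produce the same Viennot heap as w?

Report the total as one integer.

drop 0:t onto floor
drop 1:t onto {0:t}
drop 2:u onto {1:t}
drop 3:q onto {1:t}
drop 4:u onto {2:u}
drop 5:q onto {3:q}
drop 6:q onto {5:q}
drop 7:u onto {4:u}
drop 8:t onto {6:q, 7:u}
drop 9:q onto {8:t}
ground layer = {0:t}
drop-orders for the pieces not yet dropped (sum over which currently-grounded one goes next):
  1 to go: {9} 1
  2 to go: {8,9} 1
  3 to go: {6,8,9} 1  {7,8,9} 1
  4 to go: {4,7,8,9} 1  {5,6,8,9} 1  {6,7,8,9} 2
  5 to go: {2,4,7,8,9} 1  {3,5,6,8,9} 1  {4,6,7,8,9} 3  {5,6,7,8,9} 3
  6 to go: {2,4,6,7,8,9} 4  {3,5,6,7,8,9} 4  {4,5,6,7,8,9} 6
  7 to go: {2,4,5,6,7,8,9} 10  {3,4,5,6,7,8,9} 10
  8 to go: {2,3,4,5,6,7,8,9} 20
  if 0:t drops first: 20 orders

20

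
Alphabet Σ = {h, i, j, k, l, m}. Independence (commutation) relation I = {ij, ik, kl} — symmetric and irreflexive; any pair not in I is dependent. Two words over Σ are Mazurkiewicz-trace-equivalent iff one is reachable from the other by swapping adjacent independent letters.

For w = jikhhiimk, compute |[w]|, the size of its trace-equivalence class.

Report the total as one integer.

3

#0=j has no predecessor
#1=i has no predecessor
#2=k depends on [0:j]
#3=h depends on [1:i, 2:k]
#4=h depends on [3:h]
#5=i depends on [4:h]
#6=i depends on [5:i]
#7=m depends on [6:i]
#8=k depends on [7:m]
sources: [0:j, 1:i]
N(rest) = Σ N(rest − s) over sources s of rest; N(one piece) = 1:
  size 1 → [8]=1
  size 2 → [7,8]=1
  size 3 → [6,7,8]=1
  size 4 → [5,6,7,8]=1
  size 5 → [4,5,6,7,8]=1
  size 6 → [3,4,5,6,7,8]=1
  size 7 → [1,3,4,5,6,7,8]=1  [2,3,4,5,6,7,8]=1
  first=0(j) contributes 2
  first=1(i) contributes 1
|[w]| = 3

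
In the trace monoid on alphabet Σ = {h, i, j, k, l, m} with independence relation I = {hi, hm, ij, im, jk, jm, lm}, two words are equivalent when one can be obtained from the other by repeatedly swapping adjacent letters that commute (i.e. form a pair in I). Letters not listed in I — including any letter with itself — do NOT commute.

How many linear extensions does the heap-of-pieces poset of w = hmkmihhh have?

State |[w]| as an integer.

40

piece 0:h — minimal
piece 1:m — minimal
piece 2:k rests on {0:h, 1:m}
piece 3:m rests on {2:k}
piece 4:i rests on {2:k}
piece 5:h rests on {2:k}
piece 6:h rests on {5:h}
piece 7:h rests on {6:h}
minimal pieces: {0:h, 1:m}
ways to finish when only these pieces remain (= sum over removing one remaining piece with nothing left below it):
  1 left: {3}→1  {4}→1  {7}→1
  2 left: {3,4}→2  {3,7}→2  {4,7}→2  {6,7}→1
  3 left: {3,4,7}→6  {3,6,7}→3  {4,6,7}→3  {5,6,7}→1
  4 left: {3,4,6,7}→12  {3,5,6,7}→4  {4,5,6,7}→4
  5 left: {3,4,5,6,7}→20
  6 left: {2,3,4,5,6,7}→20
  placing 0:h first → 20 extensions
  placing 1:m first → 20 extensions
total linear extensions = 40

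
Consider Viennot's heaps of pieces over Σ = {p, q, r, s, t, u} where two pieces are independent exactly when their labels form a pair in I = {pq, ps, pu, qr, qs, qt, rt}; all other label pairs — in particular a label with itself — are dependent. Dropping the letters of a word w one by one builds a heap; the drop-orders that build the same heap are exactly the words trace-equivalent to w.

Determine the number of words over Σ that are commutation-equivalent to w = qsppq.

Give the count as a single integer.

30

#0=q has no predecessor
#1=s has no predecessor
#2=p has no predecessor
#3=p depends on [2:p]
#4=q depends on [0:q]
sources: [0:q, 1:s, 2:p]
N(rest) = Σ N(rest − s) over sources s of rest; N(one piece) = 1:
  size 1 → [1]=1  [3]=1  [4]=1
  size 2 → [0,4]=1  [1,3]=2  [1,4]=2  [2,3]=1  [3,4]=2
  size 3 → [0,1,4]=3  [0,3,4]=3  [1,2,3]=3  [1,3,4]=6  [2,3,4]=3
  first=0(q) contributes 12
  first=1(s) contributes 6
  first=2(p) contributes 12
|[w]| = 30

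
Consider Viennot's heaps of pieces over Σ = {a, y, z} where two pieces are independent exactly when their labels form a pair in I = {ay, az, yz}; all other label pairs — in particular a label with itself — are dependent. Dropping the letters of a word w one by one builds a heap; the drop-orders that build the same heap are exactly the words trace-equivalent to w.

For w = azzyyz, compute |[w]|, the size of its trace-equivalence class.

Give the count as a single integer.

0(a) covers ∅
1(z) covers ∅
2(z) covers 1:z
3(y) covers ∅
4(y) covers 3:y
5(z) covers 2:z
floor of heap: 0:a, 1:z, 3:y
completions by unplaced set U, small U first (add the entries for U minus each lowest piece of U):
  |U|=1: {0}:1  {4}:1  {5}:1
  |U|=2: {0,4}:2  {0,5}:2  {2,5}:1  {3,4}:1  {4,5}:2
  |U|=3: {0,2,5}:3  {0,3,4}:3  {0,4,5}:6  {1,2,5}:1  {2,4,5}:3  {3,4,5}:3
  |U|=4: {0,1,2,5}:4  {0,2,4,5}:12  {0,3,4,5}:12  {1,2,4,5}:4  {2,3,4,5}:6
  start at 0(a): 10
  start at 1(z): 30
  start at 3(y): 20
sum over floor = 60

60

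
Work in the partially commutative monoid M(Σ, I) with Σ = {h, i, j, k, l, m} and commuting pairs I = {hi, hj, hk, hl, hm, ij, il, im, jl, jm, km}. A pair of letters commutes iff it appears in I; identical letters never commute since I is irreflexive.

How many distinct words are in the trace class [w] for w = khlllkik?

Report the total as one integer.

8

0(k) covers ∅
1(h) covers ∅
2(l) covers 0:k
3(l) covers 2:l
4(l) covers 3:l
5(k) covers 4:l
6(i) covers 5:k
7(k) covers 6:i
floor of heap: 0:k, 1:h
completions by unplaced set U, small U first (add the entries for U minus each lowest piece of U):
  |U|=1: {1}:1  {7}:1
  |U|=2: {1,7}:2  {6,7}:1
  |U|=3: {1,6,7}:3  {5,6,7}:1
  |U|=4: {1,5,6,7}:4  {4,5,6,7}:1
  |U|=5: {1,4,5,6,7}:5  {3,4,5,6,7}:1
  |U|=6: {1,3,4,5,6,7}:6  {2,3,4,5,6,7}:1
  start at 0(k): 7
  start at 1(h): 1
sum over floor = 8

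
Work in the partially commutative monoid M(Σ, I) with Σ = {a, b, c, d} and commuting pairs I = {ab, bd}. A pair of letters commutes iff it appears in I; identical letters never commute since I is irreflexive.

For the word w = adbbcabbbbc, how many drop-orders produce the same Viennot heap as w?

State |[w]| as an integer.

30

0(a) covers ∅
1(d) covers 0:a
2(b) covers ∅
3(b) covers 2:b
4(c) covers 1:d, 3:b
5(a) covers 4:c
6(b) covers 4:c
7(b) covers 6:b
8(b) covers 7:b
9(b) covers 8:b
10(c) covers 5:a, 9:b
floor of heap: 0:a, 2:b
completions by unplaced set U, small U first (add the entries for U minus each lowest piece of U):
  |U|=1: {10}:1
  |U|=2: {5,10}:1  {9,10}:1
  |U|=3: {5,9,10}:2  {8,9,10}:1
  |U|=4: {5,8,9,10}:3  {7,8,9,10}:1
  |U|=5: {5,7,8,9,10}:4  {6,7,8,9,10}:1
  |U|=6: {5,6,7,8,9,10}:5
  |U|=7: {4,5,6,7,8,9,10}:5
  |U|=8: {1,4,5,6,7,8,9,10}:5  {3,4,5,6,7,8,9,10}:5
  |U|=9: {0,1,4,5,6,7,8,9,10}:5  {1,3,4,5,6,7,8,9,10}:10  {2,3,4,5,6,7,8,9,10}:5
  start at 0(a): 15
  start at 2(b): 15
sum over floor = 30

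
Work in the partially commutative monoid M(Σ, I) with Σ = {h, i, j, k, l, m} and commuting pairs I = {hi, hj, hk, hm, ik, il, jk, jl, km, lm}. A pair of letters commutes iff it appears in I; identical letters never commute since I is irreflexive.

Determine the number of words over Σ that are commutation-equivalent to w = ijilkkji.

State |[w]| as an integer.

56

drop 0:i onto floor
drop 1:j onto {0:i}
drop 2:i onto {1:j}
drop 3:l onto floor
drop 4:k onto {3:l}
drop 5:k onto {4:k}
drop 6:j onto {2:i}
drop 7:i onto {6:j}
ground layer = {0:i, 3:l}
drop-orders for the pieces not yet dropped (sum over which currently-grounded one goes next):
  1 to go: {5} 1  {7} 1
  2 to go: {4,5} 1  {5,7} 2  {6,7} 1
  3 to go: {2,6,7} 1  {3,4,5} 1  {4,5,7} 3  {5,6,7} 3
  4 to go: {1,2,6,7} 1  {2,5,6,7} 4  {3,4,5,7} 4  {4,5,6,7} 6
  5 to go: {0,1,2,6,7} 1  {1,2,5,6,7} 5  {2,4,5,6,7} 10  {3,4,5,6,7} 10
  6 to go: {0,1,2,5,6,7} 6  {1,2,4,5,6,7} 15  {2,3,4,5,6,7} 20
  if 0:i drops first: 35 orders
  if 3:l drops first: 21 orders
heap linearizations: 56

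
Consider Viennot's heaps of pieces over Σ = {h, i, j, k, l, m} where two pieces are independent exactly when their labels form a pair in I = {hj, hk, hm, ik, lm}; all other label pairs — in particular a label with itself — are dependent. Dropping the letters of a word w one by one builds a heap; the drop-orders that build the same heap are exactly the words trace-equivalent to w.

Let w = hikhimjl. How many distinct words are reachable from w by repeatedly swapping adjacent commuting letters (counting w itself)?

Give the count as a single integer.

#0=h has no predecessor
#1=i depends on [0:h]
#2=k has no predecessor
#3=h depends on [1:i]
#4=i depends on [3:h]
#5=m depends on [2:k, 4:i]
#6=j depends on [5:m]
#7=l depends on [6:j]
sources: [0:h, 2:k]
N(rest) = Σ N(rest − s) over sources s of rest; N(one piece) = 1:
  size 1 → [7]=1
  size 2 → [6,7]=1
  size 3 → [5,6,7]=1
  size 4 → [2,5,6,7]=1  [4,5,6,7]=1
  size 5 → [2,4,5,6,7]=2  [3,4,5,6,7]=1
  size 6 → [1,3,4,5,6,7]=1  [2,3,4,5,6,7]=3
  first=0(h) contributes 4
  first=2(k) contributes 1
|[w]| = 5

5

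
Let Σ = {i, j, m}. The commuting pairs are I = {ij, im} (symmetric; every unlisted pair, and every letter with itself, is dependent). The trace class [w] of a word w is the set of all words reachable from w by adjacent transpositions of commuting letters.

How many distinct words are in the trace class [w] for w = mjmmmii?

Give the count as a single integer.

piece 0:m — minimal
piece 1:j rests on {0:m}
piece 2:m rests on {1:j}
piece 3:m rests on {2:m}
piece 4:m rests on {3:m}
piece 5:i — minimal
piece 6:i rests on {5:i}
minimal pieces: {0:m, 5:i}
ways to finish when only these pieces remain (= sum over removing one remaining piece with nothing left below it):
  1 left: {4}→1  {6}→1
  2 left: {3,4}→1  {4,6}→2  {5,6}→1
  3 left: {2,3,4}→1  {3,4,6}→3  {4,5,6}→3
  4 left: {1,2,3,4}→1  {2,3,4,6}→4  {3,4,5,6}→6
  5 left: {0,1,2,3,4}→1  {1,2,3,4,6}→5  {2,3,4,5,6}→10
  placing 0:m first → 15 extensions
  placing 5:i first → 6 extensions
total linear extensions = 21

21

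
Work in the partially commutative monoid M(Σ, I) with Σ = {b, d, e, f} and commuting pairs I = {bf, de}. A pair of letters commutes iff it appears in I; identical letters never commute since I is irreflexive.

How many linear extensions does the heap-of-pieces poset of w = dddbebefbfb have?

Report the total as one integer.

6

#0=d has no predecessor
#1=d depends on [0:d]
#2=d depends on [1:d]
#3=b depends on [2:d]
#4=e depends on [3:b]
#5=b depends on [4:e]
#6=e depends on [5:b]
#7=f depends on [6:e]
#8=b depends on [6:e]
#9=f depends on [7:f]
#10=b depends on [8:b]
sources: [0:d]
N(rest) = Σ N(rest − s) over sources s of rest; N(one piece) = 1:
  size 1 → [9]=1  [10]=1
  size 2 → [7,9]=1  [8,10]=1  [9,10]=2
  size 3 → [7,9,10]=3  [8,9,10]=3
  size 4 → [7,8,9,10]=6
  size 5 → [6,7,8,9,10]=6
  size 6 → [5,6,7,8,9,10]=6
  size 7 → [4,5,6,7,8,9,10]=6
  size 8 → [3,4,5,6,7,8,9,10]=6
  size 9 → [2,3,4,5,6,7,8,9,10]=6
  first=0(d) contributes 6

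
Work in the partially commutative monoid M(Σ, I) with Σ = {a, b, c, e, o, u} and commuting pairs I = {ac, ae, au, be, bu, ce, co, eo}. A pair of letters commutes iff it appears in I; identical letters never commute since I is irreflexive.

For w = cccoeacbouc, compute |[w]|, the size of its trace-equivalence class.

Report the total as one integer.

135

drop 0:c onto floor
drop 1:c onto {0:c}
drop 2:c onto {1:c}
drop 3:o onto floor
drop 4:e onto floor
drop 5:a onto {3:o}
drop 6:c onto {2:c}
drop 7:b onto {5:a, 6:c}
drop 8:o onto {7:b}
drop 9:u onto {4:e, 8:o}
drop 10:c onto {9:u}
ground layer = {0:c, 3:o, 4:e}
drop-orders for the pieces not yet dropped (sum over which currently-grounded one goes next):
  1 to go: {10} 1
  2 to go: {9,10} 1
  3 to go: {4,9,10} 1  {8,9,10} 1
  4 to go: {4,8,9,10} 2  {7,8,9,10} 1
  5 to go: {4,7,8,9,10} 3  {5,7,8,9,10} 1  {6,7,8,9,10} 1
  6 to go: {2,6,7,8,9,10} 1  {3,5,7,8,9,10} 1  {4,5,7,8,9,10} 4  {4,6,7,8,9,10} 4  {5,6,7,8,9,10} 2
  7 to go: {1,2,6,7,8,9,10} 1  {2,4,6,7,8,9,10} 5  {2,5,6,7,8,9,10} 3  {3,4,5,7,8,9,10} 5  {3,5,6,7,8,9,10} 3  {4,5,6,7,8,9,10} 10
  8 to go: {0,1,2,6,7,8,9,10} 1  {1,2,4,6,7,8,9,10} 6  {1,2,5,6,7,8,9,10} 4  {2,3,5,6,7,8,9,10} 6  {2,4,5,6,7,8,9,10} 18  {3,4,5,6,7,8,9,10} 18
  9 to go: {0,1,2,4,6,7,8,9,10} 7  {0,1,2,5,6,7,8,9,10} 5  {1,2,3,5,6,7,8,9,10} 10  {1,2,4,5,6,7,8,9,10} 28  {2,3,4,5,6,7,8,9,10} 42
  if 0:c drops first: 80 orders
  if 3:o drops first: 40 orders
  if 4:e drops first: 15 orders
heap linearizations: 135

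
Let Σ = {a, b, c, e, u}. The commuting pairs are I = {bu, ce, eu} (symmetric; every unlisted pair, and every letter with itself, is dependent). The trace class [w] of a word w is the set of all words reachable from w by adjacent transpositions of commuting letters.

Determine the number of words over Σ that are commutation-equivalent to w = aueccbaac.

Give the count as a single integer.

0(a) covers ∅
1(u) covers 0:a
2(e) covers 0:a
3(c) covers 1:u
4(c) covers 3:c
5(b) covers 2:e, 4:c
6(a) covers 5:b
7(a) covers 6:a
8(c) covers 7:a
floor of heap: 0:a
completions by unplaced set U, small U first (add the entries for U minus each lowest piece of U):
  |U|=1: {8}:1
  |U|=2: {7,8}:1
  |U|=3: {6,7,8}:1
  |U|=4: {5,6,7,8}:1
  |U|=5: {2,5,6,7,8}:1  {4,5,6,7,8}:1
  |U|=6: {2,4,5,6,7,8}:2  {3,4,5,6,7,8}:1
  |U|=7: {1,3,4,5,6,7,8}:1  {2,3,4,5,6,7,8}:3
  start at 0(a): 4

4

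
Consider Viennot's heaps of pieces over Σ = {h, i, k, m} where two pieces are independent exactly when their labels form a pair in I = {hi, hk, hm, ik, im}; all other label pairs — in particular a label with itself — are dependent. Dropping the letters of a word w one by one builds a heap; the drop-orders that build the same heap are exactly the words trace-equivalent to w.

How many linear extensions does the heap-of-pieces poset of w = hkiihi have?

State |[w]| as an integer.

60

piece 0:h — minimal
piece 1:k — minimal
piece 2:i — minimal
piece 3:i rests on {2:i}
piece 4:h rests on {0:h}
piece 5:i rests on {3:i}
minimal pieces: {0:h, 1:k, 2:i}
ways to finish when only these pieces remain (= sum over removing one remaining piece with nothing left below it):
  1 left: {1}→1  {4}→1  {5}→1
  2 left: {0,4}→1  {1,4}→2  {1,5}→2  {3,5}→1  {4,5}→2
  3 left: {0,1,4}→3  {0,4,5}→3  {1,3,5}→3  {1,4,5}→6  {2,3,5}→1  {3,4,5}→3
  4 left: {0,1,4,5}→12  {0,3,4,5}→6  {1,2,3,5}→4  {1,3,4,5}→12  {2,3,4,5}→4
  placing 0:h first → 20 extensions
  placing 1:k first → 10 extensions
  placing 2:i first → 30 extensions
total linear extensions = 60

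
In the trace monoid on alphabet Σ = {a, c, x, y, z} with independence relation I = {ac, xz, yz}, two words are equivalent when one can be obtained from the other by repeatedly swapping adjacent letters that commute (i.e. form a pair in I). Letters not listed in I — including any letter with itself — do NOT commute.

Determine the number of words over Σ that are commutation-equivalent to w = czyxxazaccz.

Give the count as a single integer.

piece 0:c — minimal
piece 1:z rests on {0:c}
piece 2:y rests on {0:c}
piece 3:x rests on {2:y}
piece 4:x rests on {3:x}
piece 5:a rests on {1:z, 4:x}
piece 6:z rests on {5:a}
piece 7:a rests on {6:z}
piece 8:c rests on {6:z}
piece 9:c rests on {8:c}
piece 10:z rests on {7:a, 9:c}
minimal pieces: {0:c}
ways to finish when only these pieces remain (= sum over removing one remaining piece with nothing left below it):
  1 left: {10}→1
  2 left: {7,10}→1  {9,10}→1
  3 left: {7,9,10}→2  {8,9,10}→1
  4 left: {7,8,9,10}→3
  5 left: {6,7,8,9,10}→3
  6 left: {5,6,7,8,9,10}→3
  7 left: {1,5,6,7,8,9,10}→3  {4,5,6,7,8,9,10}→3
  8 left: {1,4,5,6,7,8,9,10}→6  {3,4,5,6,7,8,9,10}→3
  9 left: {1,3,4,5,6,7,8,9,10}→9  {2,3,4,5,6,7,8,9,10}→3
  placing 0:c first → 12 extensions

12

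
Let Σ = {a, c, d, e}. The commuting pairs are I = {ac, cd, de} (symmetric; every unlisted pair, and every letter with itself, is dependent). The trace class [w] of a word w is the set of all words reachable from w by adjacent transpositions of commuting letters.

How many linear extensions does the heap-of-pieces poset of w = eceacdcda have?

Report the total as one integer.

15

0(e) covers ∅
1(c) covers 0:e
2(e) covers 1:c
3(a) covers 2:e
4(c) covers 2:e
5(d) covers 3:a
6(c) covers 4:c
7(d) covers 5:d
8(a) covers 7:d
floor of heap: 0:e
completions by unplaced set U, small U first (add the entries for U minus each lowest piece of U):
  |U|=1: {6}:1  {8}:1
  |U|=2: {4,6}:1  {6,8}:2  {7,8}:1
  |U|=3: {4,6,8}:3  {5,7,8}:1  {6,7,8}:3
  |U|=4: {3,5,7,8}:1  {4,6,7,8}:6  {5,6,7,8}:4
  |U|=5: {3,5,6,7,8}:5  {4,5,6,7,8}:10
  |U|=6: {3,4,5,6,7,8}:15
  |U|=7: {2,3,4,5,6,7,8}:15
  start at 0(e): 15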